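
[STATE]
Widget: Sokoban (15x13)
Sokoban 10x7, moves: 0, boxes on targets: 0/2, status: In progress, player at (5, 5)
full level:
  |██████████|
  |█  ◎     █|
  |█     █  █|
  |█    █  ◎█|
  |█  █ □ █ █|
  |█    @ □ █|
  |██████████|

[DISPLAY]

██████████     
█  ◎     █     
█     █  █     
█    █  ◎█     
█  █ □ █ █     
█    @ □ █     
██████████     
Moves: 0  0/2  
               
               
               
               
               


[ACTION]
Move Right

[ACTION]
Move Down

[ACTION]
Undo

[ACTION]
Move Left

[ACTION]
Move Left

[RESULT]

██████████     
█  ◎     █     
█     █  █     
█    █  ◎█     
█  █ □ █ █     
█  @   □ █     
██████████     
Moves: 2  0/2  
               
               
               
               
               


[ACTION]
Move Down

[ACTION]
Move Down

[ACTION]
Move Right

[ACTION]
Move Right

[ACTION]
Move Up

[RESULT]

██████████     
█  ◎     █     
█     █  █     
█    █  ◎█     
█  █ □ █ █     
█    @ □ █     
██████████     
Moves: 4  0/2  
               
               
               
               
               


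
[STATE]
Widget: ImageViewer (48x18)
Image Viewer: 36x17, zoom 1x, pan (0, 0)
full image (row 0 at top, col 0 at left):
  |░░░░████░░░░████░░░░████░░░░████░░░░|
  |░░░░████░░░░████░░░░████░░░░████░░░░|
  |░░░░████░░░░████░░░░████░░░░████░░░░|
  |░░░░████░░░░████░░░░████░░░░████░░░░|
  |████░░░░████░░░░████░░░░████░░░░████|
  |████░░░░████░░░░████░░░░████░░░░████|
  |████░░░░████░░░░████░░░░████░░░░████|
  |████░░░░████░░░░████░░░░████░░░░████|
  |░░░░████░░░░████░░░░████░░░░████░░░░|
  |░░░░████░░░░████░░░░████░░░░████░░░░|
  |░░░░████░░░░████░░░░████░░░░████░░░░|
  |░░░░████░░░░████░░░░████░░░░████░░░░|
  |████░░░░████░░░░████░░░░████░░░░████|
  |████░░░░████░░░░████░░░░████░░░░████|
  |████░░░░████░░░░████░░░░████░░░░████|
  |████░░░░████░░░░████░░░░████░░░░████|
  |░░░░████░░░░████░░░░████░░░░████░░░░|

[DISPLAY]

░░░░████░░░░████░░░░████░░░░████░░░░            
░░░░████░░░░████░░░░████░░░░████░░░░            
░░░░████░░░░████░░░░████░░░░████░░░░            
░░░░████░░░░████░░░░████░░░░████░░░░            
████░░░░████░░░░████░░░░████░░░░████            
████░░░░████░░░░████░░░░████░░░░████            
████░░░░████░░░░████░░░░████░░░░████            
████░░░░████░░░░████░░░░████░░░░████            
░░░░████░░░░████░░░░████░░░░████░░░░            
░░░░████░░░░████░░░░████░░░░████░░░░            
░░░░████░░░░████░░░░████░░░░████░░░░            
░░░░████░░░░████░░░░████░░░░████░░░░            
████░░░░████░░░░████░░░░████░░░░████            
████░░░░████░░░░████░░░░████░░░░████            
████░░░░████░░░░████░░░░████░░░░████            
████░░░░████░░░░████░░░░████░░░░████            
░░░░████░░░░████░░░░████░░░░████░░░░            
                                                


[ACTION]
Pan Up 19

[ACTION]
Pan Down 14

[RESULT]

████░░░░████░░░░████░░░░████░░░░████            
████░░░░████░░░░████░░░░████░░░░████            
░░░░████░░░░████░░░░████░░░░████░░░░            
                                                
                                                
                                                
                                                
                                                
                                                
                                                
                                                
                                                
                                                
                                                
                                                
                                                
                                                
                                                


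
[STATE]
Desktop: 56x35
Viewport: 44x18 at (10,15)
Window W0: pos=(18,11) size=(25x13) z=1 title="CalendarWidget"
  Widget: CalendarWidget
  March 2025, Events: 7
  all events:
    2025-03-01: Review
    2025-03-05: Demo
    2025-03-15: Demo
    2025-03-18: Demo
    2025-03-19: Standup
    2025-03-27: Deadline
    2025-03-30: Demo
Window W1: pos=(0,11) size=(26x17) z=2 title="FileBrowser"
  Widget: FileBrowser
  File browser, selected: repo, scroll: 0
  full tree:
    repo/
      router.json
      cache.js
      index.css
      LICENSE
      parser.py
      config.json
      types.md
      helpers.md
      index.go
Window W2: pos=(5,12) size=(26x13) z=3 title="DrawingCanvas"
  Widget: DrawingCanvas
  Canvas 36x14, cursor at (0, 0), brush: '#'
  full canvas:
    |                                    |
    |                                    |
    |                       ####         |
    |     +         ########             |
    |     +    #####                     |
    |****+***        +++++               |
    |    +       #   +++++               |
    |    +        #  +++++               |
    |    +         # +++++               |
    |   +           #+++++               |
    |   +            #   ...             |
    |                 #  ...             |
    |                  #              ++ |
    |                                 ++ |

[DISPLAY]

                    ┃Fr Sa Su   ┃           
                    ┃    1*  2  ┃           
                   #┃  7  8  9  ┃           
 +         ######## ┃14 15* 16  ┃           
 +    #####         ┃0 21 22 23 ┃           
+***        +++++   ┃ 28 29 30* ┃           
+       #   +++++   ┃           ┃           
+        #  +++++   ┃           ┃           
+         # +++++   ┃━━━━━━━━━━━┛           
━━━━━━━━━━━━━━━━━━━━┛                       
               ┃                            
               ┃                            
━━━━━━━━━━━━━━━┛                            
                                            
                                            
                                            
                                            
                                            


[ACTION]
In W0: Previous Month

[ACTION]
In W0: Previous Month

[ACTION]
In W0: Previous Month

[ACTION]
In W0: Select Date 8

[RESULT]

                    ┃Fr Sa Su   ┃           
                    ┃       1   ┃           
                   #┃ 6  7 [ 8] ┃           
 +         ######## ┃13 14 15   ┃           
 +    #####         ┃20 21 22   ┃           
+***        +++++   ┃27 28 29   ┃           
+       #   +++++   ┃           ┃           
+        #  +++++   ┃           ┃           
+         # +++++   ┃━━━━━━━━━━━┛           
━━━━━━━━━━━━━━━━━━━━┛                       
               ┃                            
               ┃                            
━━━━━━━━━━━━━━━┛                            
                                            
                                            
                                            
                                            
                                            


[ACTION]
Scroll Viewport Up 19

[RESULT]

                                            
                                            
                                            
                                            
                                            
                                            
                                            
                                            
                                            
                                            
                                            
━━━━━━━━━━━━━━━┓━━━━━━━━━━━━━━━━┓           
━━━━━━━━━━━━━━━━━━━━┓get        ┃           
wingCanvas          ┃───────────┨           
────────────────────┨r 2024     ┃           
                    ┃Fr Sa Su   ┃           
                    ┃       1   ┃           
                   #┃ 6  7 [ 8] ┃           


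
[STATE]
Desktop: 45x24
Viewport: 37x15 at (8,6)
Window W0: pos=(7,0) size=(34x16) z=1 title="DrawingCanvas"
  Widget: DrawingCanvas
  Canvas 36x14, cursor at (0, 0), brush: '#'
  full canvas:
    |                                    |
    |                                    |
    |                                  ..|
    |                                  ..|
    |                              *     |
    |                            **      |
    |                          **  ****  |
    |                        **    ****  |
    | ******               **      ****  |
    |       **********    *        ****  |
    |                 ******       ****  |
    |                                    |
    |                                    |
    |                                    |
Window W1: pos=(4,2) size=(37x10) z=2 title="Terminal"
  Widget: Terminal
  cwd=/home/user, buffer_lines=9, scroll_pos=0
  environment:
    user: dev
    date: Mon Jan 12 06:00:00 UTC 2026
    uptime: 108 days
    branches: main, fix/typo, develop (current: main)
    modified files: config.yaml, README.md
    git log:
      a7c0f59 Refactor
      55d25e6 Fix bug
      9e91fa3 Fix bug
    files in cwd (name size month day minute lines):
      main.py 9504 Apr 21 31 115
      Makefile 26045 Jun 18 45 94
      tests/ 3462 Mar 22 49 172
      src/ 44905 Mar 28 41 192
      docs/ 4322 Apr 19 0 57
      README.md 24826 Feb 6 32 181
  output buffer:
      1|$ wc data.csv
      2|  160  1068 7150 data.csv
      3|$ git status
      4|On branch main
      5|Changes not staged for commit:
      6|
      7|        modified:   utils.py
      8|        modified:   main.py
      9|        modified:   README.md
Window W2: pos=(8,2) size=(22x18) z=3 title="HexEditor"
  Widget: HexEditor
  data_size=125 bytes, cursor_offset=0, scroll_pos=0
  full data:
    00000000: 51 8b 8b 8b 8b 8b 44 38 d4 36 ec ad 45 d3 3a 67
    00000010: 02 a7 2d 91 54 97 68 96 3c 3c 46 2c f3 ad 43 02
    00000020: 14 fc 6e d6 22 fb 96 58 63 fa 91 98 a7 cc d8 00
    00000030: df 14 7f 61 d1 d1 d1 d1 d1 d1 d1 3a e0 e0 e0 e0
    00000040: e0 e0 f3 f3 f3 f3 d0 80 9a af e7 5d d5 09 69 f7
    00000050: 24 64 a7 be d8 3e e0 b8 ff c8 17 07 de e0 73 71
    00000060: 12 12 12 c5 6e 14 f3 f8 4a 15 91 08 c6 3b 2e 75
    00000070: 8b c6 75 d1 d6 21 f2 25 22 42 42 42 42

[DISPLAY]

┃00000010  02 a7 2d 9┃          ┃    
┃00000020  14 fc 6e d┃          ┃    
┃00000030  df 14 7f 6┃          ┃    
┃00000040  e0 e0 f3 f┃mmit:     ┃    
┃00000050  24 64 a7 b┃          ┃    
┃00000060  12 12 12 c┃━━━━━━━━━━┛    
┃00000070  8b c6 75 d┃        **┃    
┃                    ┃*       **┃    
┃                    ┃          ┃    
┃                    ┃━━━━━━━━━━┛    
┃                    ┃               
┃                    ┃               
┃                    ┃               
┗━━━━━━━━━━━━━━━━━━━━┛               
                                     


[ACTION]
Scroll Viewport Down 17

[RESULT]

┃00000040  e0 e0 f3 f┃mmit:     ┃    
┃00000050  24 64 a7 b┃          ┃    
┃00000060  12 12 12 c┃━━━━━━━━━━┛    
┃00000070  8b c6 75 d┃        **┃    
┃                    ┃*       **┃    
┃                    ┃          ┃    
┃                    ┃━━━━━━━━━━┛    
┃                    ┃               
┃                    ┃               
┃                    ┃               
┗━━━━━━━━━━━━━━━━━━━━┛               
                                     
                                     
                                     
                                     


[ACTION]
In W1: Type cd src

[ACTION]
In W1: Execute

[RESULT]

┃00000040  e0 e0 f3 f┃          ┃    
┃00000050  24 64 a7 b┃          ┃    
┃00000060  12 12 12 c┃━━━━━━━━━━┛    
┃00000070  8b c6 75 d┃        **┃    
┃                    ┃*       **┃    
┃                    ┃          ┃    
┃                    ┃━━━━━━━━━━┛    
┃                    ┃               
┃                    ┃               
┃                    ┃               
┗━━━━━━━━━━━━━━━━━━━━┛               
                                     
                                     
                                     
                                     


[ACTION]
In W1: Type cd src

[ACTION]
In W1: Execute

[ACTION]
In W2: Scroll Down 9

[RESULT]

┃                    ┃          ┃    
┃                    ┃          ┃    
┃                    ┃━━━━━━━━━━┛    
┃                    ┃        **┃    
┃                    ┃*       **┃    
┃                    ┃          ┃    
┃                    ┃━━━━━━━━━━┛    
┃                    ┃               
┃                    ┃               
┃                    ┃               
┗━━━━━━━━━━━━━━━━━━━━┛               
                                     
                                     
                                     
                                     


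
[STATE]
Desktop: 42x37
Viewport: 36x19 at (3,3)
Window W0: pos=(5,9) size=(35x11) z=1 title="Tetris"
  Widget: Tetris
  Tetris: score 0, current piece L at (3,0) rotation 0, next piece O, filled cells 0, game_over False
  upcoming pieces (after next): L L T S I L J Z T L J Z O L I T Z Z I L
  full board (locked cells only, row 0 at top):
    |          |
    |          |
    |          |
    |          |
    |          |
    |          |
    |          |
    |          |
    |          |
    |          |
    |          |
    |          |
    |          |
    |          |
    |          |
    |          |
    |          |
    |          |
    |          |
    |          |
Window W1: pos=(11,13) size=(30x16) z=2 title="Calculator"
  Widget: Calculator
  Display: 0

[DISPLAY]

                                    
                                    
                                    
                                    
                                    
                                    
  ┏━━━━━━━━━━━━━━━━━━━━━━━━━━━━━━━━━
  ┃ Tetris                          
  ┠─────────────────────────────────
  ┃          │Next:                 
  ┃     ┏━━━━━━━━━━━━━━━━━━━━━━━━━━━
  ┃     ┃ Calculator                
  ┃     ┠───────────────────────────
  ┃     ┃                           
  ┃     ┃┌───┬───┬───┬───┐          
  ┃     ┃│ 7 │ 8 │ 9 │ ÷ │          
  ┗━━━━━┃├───┼───┼───┼───┤          
        ┃│ 4 │ 5 │ 6 │ × │          
        ┃├───┼───┼───┼───┤          


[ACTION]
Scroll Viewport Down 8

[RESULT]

  ┠─────────────────────────────────
  ┃          │Next:                 
  ┃     ┏━━━━━━━━━━━━━━━━━━━━━━━━━━━
  ┃     ┃ Calculator                
  ┃     ┠───────────────────────────
  ┃     ┃                           
  ┃     ┃┌───┬───┬───┬───┐          
  ┃     ┃│ 7 │ 8 │ 9 │ ÷ │          
  ┗━━━━━┃├───┼───┼───┼───┤          
        ┃│ 4 │ 5 │ 6 │ × │          
        ┃├───┼───┼───┼───┤          
        ┃│ 1 │ 2 │ 3 │ - │          
        ┃├───┼───┼───┼───┤          
        ┃│ 0 │ . │ = │ + │          
        ┃├───┼───┼───┼───┤          
        ┃│ C │ MC│ MR│ M+│          
        ┃└───┴───┴───┴───┘          
        ┗━━━━━━━━━━━━━━━━━━━━━━━━━━━
                                    


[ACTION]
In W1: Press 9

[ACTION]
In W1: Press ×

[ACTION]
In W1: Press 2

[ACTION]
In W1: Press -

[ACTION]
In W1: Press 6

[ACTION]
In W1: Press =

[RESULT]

  ┠─────────────────────────────────
  ┃          │Next:                 
  ┃     ┏━━━━━━━━━━━━━━━━━━━━━━━━━━━
  ┃     ┃ Calculator                
  ┃     ┠───────────────────────────
  ┃     ┃                          1
  ┃     ┃┌───┬───┬───┬───┐          
  ┃     ┃│ 7 │ 8 │ 9 │ ÷ │          
  ┗━━━━━┃├───┼───┼───┼───┤          
        ┃│ 4 │ 5 │ 6 │ × │          
        ┃├───┼───┼───┼───┤          
        ┃│ 1 │ 2 │ 3 │ - │          
        ┃├───┼───┼───┼───┤          
        ┃│ 0 │ . │ = │ + │          
        ┃├───┼───┼───┼───┤          
        ┃│ C │ MC│ MR│ M+│          
        ┃└───┴───┴───┴───┘          
        ┗━━━━━━━━━━━━━━━━━━━━━━━━━━━
                                    


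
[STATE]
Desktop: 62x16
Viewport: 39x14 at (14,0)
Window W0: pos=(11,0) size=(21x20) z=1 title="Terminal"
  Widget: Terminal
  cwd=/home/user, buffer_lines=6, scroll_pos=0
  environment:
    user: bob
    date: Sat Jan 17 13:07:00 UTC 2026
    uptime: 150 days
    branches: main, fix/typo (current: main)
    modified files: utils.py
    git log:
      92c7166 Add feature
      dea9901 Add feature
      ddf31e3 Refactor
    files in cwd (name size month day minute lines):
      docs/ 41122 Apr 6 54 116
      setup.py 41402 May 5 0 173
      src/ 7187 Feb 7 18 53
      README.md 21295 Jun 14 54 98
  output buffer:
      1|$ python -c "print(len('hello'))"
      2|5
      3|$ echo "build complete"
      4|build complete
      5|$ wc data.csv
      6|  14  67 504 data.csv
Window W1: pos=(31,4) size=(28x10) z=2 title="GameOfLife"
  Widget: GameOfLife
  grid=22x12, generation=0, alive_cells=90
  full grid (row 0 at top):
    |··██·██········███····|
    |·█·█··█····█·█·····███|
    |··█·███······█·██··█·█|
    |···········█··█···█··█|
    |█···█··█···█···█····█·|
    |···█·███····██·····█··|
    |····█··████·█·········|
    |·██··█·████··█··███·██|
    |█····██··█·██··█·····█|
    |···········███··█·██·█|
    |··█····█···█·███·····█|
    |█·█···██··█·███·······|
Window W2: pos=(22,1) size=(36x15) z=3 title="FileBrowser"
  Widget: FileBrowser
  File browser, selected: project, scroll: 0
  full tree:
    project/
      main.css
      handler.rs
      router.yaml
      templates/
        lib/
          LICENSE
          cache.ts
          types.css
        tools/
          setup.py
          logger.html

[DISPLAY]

━━━━━━━━━━━━━━━━━┓                     
erminal ┏━━━━━━━━━━━━━━━━━━━━━━━━━━━━━━
────────┃ FileBrowser                  
python -┠──────────────────────────────
        ┃> [-] project/                
echo "bu┃    main.css                  
ild comp┃    handler.rs                
wc data.┃    router.yaml               
14  67 5┃    [+] templates/            
█       ┃                              
        ┃                              
        ┃                              
        ┃                              
        ┃                              


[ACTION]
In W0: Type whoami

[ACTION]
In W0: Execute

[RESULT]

━━━━━━━━━━━━━━━━━┓                     
erminal ┏━━━━━━━━━━━━━━━━━━━━━━━━━━━━━━
────────┃ FileBrowser                  
python -┠──────────────────────────────
        ┃> [-] project/                
echo "bu┃    main.css                  
ild comp┃    handler.rs                
wc data.┃    router.yaml               
14  67 5┃    [+] templates/            
whoami  ┃                              
b       ┃                              
█       ┃                              
        ┃                              
        ┃                              


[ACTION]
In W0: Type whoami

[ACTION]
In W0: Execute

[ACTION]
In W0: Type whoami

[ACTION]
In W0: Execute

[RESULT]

━━━━━━━━━━━━━━━━━┓                     
erminal ┏━━━━━━━━━━━━━━━━━━━━━━━━━━━━━━
────────┃ FileBrowser                  
python -┠──────────────────────────────
        ┃> [-] project/                
echo "bu┃    main.css                  
ild comp┃    handler.rs                
wc data.┃    router.yaml               
14  67 5┃    [+] templates/            
whoami  ┃                              
b       ┃                              
whoami  ┃                              
b       ┃                              
whoami  ┃                              


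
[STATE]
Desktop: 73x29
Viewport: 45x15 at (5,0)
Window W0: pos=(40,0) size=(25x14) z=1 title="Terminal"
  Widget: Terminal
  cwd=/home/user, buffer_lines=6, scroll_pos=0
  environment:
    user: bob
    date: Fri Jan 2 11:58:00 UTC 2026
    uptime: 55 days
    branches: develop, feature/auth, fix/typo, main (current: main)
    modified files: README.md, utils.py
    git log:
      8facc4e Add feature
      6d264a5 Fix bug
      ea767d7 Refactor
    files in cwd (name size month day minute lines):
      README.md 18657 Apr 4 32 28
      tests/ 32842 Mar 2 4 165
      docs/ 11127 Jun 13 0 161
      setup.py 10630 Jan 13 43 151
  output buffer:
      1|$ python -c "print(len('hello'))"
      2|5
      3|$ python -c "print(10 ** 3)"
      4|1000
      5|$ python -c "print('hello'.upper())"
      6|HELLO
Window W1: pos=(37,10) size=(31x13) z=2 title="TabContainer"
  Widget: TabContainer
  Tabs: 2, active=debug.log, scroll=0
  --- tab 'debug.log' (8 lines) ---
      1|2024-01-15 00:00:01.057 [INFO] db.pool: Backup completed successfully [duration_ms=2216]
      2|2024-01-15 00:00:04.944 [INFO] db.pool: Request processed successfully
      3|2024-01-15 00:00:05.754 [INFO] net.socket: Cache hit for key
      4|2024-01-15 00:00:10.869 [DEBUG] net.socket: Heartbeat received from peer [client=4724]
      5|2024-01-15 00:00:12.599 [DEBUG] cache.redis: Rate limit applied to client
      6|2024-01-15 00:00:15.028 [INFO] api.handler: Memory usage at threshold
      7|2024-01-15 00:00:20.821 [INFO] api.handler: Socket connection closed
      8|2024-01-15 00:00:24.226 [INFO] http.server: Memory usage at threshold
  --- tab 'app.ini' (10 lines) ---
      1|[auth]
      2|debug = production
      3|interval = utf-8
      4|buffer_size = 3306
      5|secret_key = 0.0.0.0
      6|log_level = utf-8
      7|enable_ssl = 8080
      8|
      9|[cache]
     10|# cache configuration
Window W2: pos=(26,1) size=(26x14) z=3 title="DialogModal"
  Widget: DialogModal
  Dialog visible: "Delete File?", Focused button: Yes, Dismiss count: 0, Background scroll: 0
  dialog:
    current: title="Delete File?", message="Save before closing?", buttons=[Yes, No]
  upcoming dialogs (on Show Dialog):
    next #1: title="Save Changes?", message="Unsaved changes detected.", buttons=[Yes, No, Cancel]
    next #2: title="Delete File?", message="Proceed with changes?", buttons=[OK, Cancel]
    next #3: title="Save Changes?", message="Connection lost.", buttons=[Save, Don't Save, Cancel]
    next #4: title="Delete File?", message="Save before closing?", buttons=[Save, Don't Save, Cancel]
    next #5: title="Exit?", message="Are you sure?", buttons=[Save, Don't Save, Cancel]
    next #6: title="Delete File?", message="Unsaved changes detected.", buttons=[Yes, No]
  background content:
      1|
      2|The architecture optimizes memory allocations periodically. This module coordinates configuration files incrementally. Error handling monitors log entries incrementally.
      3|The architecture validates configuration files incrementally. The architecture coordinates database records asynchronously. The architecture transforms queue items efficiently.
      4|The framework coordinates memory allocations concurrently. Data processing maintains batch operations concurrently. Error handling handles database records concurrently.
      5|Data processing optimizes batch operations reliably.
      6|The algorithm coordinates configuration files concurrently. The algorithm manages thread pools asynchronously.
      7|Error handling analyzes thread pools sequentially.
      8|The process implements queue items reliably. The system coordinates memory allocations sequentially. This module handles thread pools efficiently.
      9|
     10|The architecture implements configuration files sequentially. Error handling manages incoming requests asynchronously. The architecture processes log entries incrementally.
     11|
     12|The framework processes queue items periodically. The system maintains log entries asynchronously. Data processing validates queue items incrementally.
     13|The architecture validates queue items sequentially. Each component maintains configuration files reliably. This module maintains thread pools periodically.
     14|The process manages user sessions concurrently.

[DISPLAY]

                                   ┏━━━━━━━━━
                     ┏━━━━━━━━━━━━━━━━━━━━━━━
                     ┃ DialogModal           
                     ┠───────────────────────
                     ┃                       
                     ┃The architecture optimi
                     ┃Th┌──────────────────┐a
                     ┃Th│   Delete File?   │t
                     ┃Da│Save before closin│z
                     ┃Th│    [Yes]  No     │t
                     ┃Er└──────────────────┘s
                     ┃The process implements 
                     ┃                       
                     ┃The architecture implem
                     ┗━━━━━━━━━━━━━━━━━━━━━━━


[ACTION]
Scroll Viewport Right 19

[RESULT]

                ┏━━━━━━━━━━━━━━━━━━━━━━━┓    
  ┏━━━━━━━━━━━━━━━━━━━━━━━━┓            ┃    
  ┃ DialogModal            ┃────────────┨    
  ┠────────────────────────┨ "print(len(┃    
  ┃                        ┃            ┃    
  ┃The architecture optimiz┃ "print(10 *┃    
  ┃Th┌──────────────────┐at┃            ┃    
  ┃Th│   Delete File?   │te┃ "print('hel┃    
  ┃Da│Save before closin│ze┃            ┃    
  ┃Th│    [Yes]  No     │te┃            ┃    
  ┃Er└──────────────────┘s ┃━━━━━━━━━━━━━━━┓ 
  ┃The process implements q┃               ┃ 
  ┃                        ┃───────────────┨ 
  ┃The architecture impleme┃pp.ini         ┃ 
  ┗━━━━━━━━━━━━━━━━━━━━━━━━┛───────────────┃ 


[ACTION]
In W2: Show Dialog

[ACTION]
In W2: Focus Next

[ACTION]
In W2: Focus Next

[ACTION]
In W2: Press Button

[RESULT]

                ┏━━━━━━━━━━━━━━━━━━━━━━━┓    
  ┏━━━━━━━━━━━━━━━━━━━━━━━━┓            ┃    
  ┃ DialogModal            ┃────────────┨    
  ┠────────────────────────┨ "print(len(┃    
  ┃                        ┃            ┃    
  ┃The architecture optimiz┃ "print(10 *┃    
  ┃The architecture validat┃            ┃    
  ┃The framework coordinate┃ "print('hel┃    
  ┃Data processing optimize┃            ┃    
  ┃The algorithm coordinate┃            ┃    
  ┃Error handling analyzes ┃━━━━━━━━━━━━━━━┓ 
  ┃The process implements q┃               ┃ 
  ┃                        ┃───────────────┨ 
  ┃The architecture impleme┃pp.ini         ┃ 
  ┗━━━━━━━━━━━━━━━━━━━━━━━━┛───────────────┃ 


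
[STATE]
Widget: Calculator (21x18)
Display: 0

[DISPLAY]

                    0
┌───┬───┬───┬───┐    
│ 7 │ 8 │ 9 │ ÷ │    
├───┼───┼───┼───┤    
│ 4 │ 5 │ 6 │ × │    
├───┼───┼───┼───┤    
│ 1 │ 2 │ 3 │ - │    
├───┼───┼───┼───┤    
│ 0 │ . │ = │ + │    
├───┼───┼───┼───┤    
│ C │ MC│ MR│ M+│    
└───┴───┴───┴───┘    
                     
                     
                     
                     
                     
                     


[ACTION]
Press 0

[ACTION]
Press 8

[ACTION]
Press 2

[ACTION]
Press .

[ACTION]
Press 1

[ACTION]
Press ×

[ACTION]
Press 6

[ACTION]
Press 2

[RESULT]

                   62
┌───┬───┬───┬───┐    
│ 7 │ 8 │ 9 │ ÷ │    
├───┼───┼───┼───┤    
│ 4 │ 5 │ 6 │ × │    
├───┼───┼───┼───┤    
│ 1 │ 2 │ 3 │ - │    
├───┼───┼───┼───┤    
│ 0 │ . │ = │ + │    
├───┼───┼───┼───┤    
│ C │ MC│ MR│ M+│    
└───┴───┴───┴───┘    
                     
                     
                     
                     
                     
                     


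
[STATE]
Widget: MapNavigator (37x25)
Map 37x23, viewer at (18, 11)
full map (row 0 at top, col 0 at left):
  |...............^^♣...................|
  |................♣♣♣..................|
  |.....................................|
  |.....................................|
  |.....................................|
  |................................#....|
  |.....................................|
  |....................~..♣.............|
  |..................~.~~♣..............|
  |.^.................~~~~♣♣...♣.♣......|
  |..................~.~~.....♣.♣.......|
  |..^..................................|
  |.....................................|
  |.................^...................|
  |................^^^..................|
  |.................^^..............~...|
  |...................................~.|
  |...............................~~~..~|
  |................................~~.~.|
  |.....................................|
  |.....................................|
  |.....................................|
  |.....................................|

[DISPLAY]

                                     
...............^^♣...................
................♣♣♣..................
.....................................
.....................................
.....................................
................................#....
.....................................
....................~..♣.............
..................~.~~♣..............
.^.................~~~~♣♣...♣.♣......
..................~.~~.....♣.♣.......
..^...............@..................
.....................................
.................^...................
................^^^..................
.................^^..............~...
...................................~.
...............................~~~..~
................................~~.~.
.....................................
.....................................
.....................................
.....................................
                                     


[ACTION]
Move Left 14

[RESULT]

                                     
              ...............^^♣.....
              ................♣♣♣....
              .......................
              .......................
              .......................
              .......................
              .......................
              ....................~..
              ..................~.~~♣
              .^.................~~~~
              ..................~.~~.
              ..^.@..................
              .......................
              .................^.....
              ................^^^....
              .................^^....
              .......................
              .......................
              .......................
              .......................
              .......................
              .......................
              .......................
                                     


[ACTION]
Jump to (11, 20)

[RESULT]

       ..................~.~~♣.......
       .^.................~~~~♣♣...♣.
       ..................~.~~.....♣.♣
       ..^...........................
       ..............................
       .................^............
       ................^^^...........
       .................^^...........
       ..............................
       ..............................
       ..............................
       ..............................
       ...........@..................
       ..............................
       ..............................
                                     
                                     
                                     
                                     
                                     
                                     
                                     
                                     
                                     
                                     


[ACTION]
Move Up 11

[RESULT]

                                     
                                     
                                     
       ...............^^♣............
       ................♣♣♣...........
       ..............................
       ..............................
       ..............................
       ..............................
       ..............................
       ....................~..♣......
       ..................~.~~♣.......
       .^.........@.......~~~~♣♣...♣.
       ..................~.~~.....♣.♣
       ..^...........................
       ..............................
       .................^............
       ................^^^...........
       .................^^...........
       ..............................
       ..............................
       ..............................
       ..............................
       ..............................
       ..............................


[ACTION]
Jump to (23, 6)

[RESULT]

                                     
                                     
                                     
                                     
                                     
                                     
..........^^♣...................     
...........♣♣♣..................     
................................     
................................     
................................     
...........................#....     
..................@.............     
...............~..♣.............     
.............~.~~♣..............     
..............~~~~♣♣...♣.♣......     
.............~.~~.....♣.♣.......     
................................     
................................     
............^...................     
...........^^^..................     
............^^..............~...     
..............................~.     
..........................~~~..~     
...........................~~.~.     


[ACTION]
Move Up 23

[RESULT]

                                     
                                     
                                     
                                     
                                     
                                     
                                     
                                     
                                     
                                     
                                     
                                     
..........^^♣.....@.............     
...........♣♣♣..................     
................................     
................................     
................................     
...........................#....     
................................     
...............~..♣.............     
.............~.~~♣..............     
..............~~~~♣♣...♣.♣......     
.............~.~~.....♣.♣.......     
................................     
................................     
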